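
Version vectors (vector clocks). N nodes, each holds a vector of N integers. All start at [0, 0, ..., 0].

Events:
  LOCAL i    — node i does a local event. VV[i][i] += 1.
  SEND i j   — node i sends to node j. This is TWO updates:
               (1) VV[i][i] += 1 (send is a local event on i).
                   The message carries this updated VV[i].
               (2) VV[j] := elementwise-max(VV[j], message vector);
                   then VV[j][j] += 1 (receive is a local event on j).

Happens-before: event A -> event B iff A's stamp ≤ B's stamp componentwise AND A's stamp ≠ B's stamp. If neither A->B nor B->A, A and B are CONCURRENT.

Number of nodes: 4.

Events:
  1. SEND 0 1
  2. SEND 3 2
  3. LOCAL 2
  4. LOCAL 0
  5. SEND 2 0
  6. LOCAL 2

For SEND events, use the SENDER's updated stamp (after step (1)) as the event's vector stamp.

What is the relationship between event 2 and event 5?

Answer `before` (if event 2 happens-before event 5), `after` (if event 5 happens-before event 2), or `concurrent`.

Answer: before

Derivation:
Initial: VV[0]=[0, 0, 0, 0]
Initial: VV[1]=[0, 0, 0, 0]
Initial: VV[2]=[0, 0, 0, 0]
Initial: VV[3]=[0, 0, 0, 0]
Event 1: SEND 0->1: VV[0][0]++ -> VV[0]=[1, 0, 0, 0], msg_vec=[1, 0, 0, 0]; VV[1]=max(VV[1],msg_vec) then VV[1][1]++ -> VV[1]=[1, 1, 0, 0]
Event 2: SEND 3->2: VV[3][3]++ -> VV[3]=[0, 0, 0, 1], msg_vec=[0, 0, 0, 1]; VV[2]=max(VV[2],msg_vec) then VV[2][2]++ -> VV[2]=[0, 0, 1, 1]
Event 3: LOCAL 2: VV[2][2]++ -> VV[2]=[0, 0, 2, 1]
Event 4: LOCAL 0: VV[0][0]++ -> VV[0]=[2, 0, 0, 0]
Event 5: SEND 2->0: VV[2][2]++ -> VV[2]=[0, 0, 3, 1], msg_vec=[0, 0, 3, 1]; VV[0]=max(VV[0],msg_vec) then VV[0][0]++ -> VV[0]=[3, 0, 3, 1]
Event 6: LOCAL 2: VV[2][2]++ -> VV[2]=[0, 0, 4, 1]
Event 2 stamp: [0, 0, 0, 1]
Event 5 stamp: [0, 0, 3, 1]
[0, 0, 0, 1] <= [0, 0, 3, 1]? True
[0, 0, 3, 1] <= [0, 0, 0, 1]? False
Relation: before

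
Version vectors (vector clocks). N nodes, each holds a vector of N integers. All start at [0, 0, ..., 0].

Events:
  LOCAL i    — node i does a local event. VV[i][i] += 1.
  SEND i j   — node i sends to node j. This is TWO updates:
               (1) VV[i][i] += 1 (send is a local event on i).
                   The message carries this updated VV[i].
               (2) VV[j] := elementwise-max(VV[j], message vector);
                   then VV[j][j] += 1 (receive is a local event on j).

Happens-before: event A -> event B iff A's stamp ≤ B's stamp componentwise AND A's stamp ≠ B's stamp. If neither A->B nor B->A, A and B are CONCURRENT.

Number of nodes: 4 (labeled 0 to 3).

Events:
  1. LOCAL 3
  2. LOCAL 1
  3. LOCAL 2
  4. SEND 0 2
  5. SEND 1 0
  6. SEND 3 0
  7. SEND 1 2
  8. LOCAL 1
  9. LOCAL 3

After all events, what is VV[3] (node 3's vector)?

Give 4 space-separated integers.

Answer: 0 0 0 3

Derivation:
Initial: VV[0]=[0, 0, 0, 0]
Initial: VV[1]=[0, 0, 0, 0]
Initial: VV[2]=[0, 0, 0, 0]
Initial: VV[3]=[0, 0, 0, 0]
Event 1: LOCAL 3: VV[3][3]++ -> VV[3]=[0, 0, 0, 1]
Event 2: LOCAL 1: VV[1][1]++ -> VV[1]=[0, 1, 0, 0]
Event 3: LOCAL 2: VV[2][2]++ -> VV[2]=[0, 0, 1, 0]
Event 4: SEND 0->2: VV[0][0]++ -> VV[0]=[1, 0, 0, 0], msg_vec=[1, 0, 0, 0]; VV[2]=max(VV[2],msg_vec) then VV[2][2]++ -> VV[2]=[1, 0, 2, 0]
Event 5: SEND 1->0: VV[1][1]++ -> VV[1]=[0, 2, 0, 0], msg_vec=[0, 2, 0, 0]; VV[0]=max(VV[0],msg_vec) then VV[0][0]++ -> VV[0]=[2, 2, 0, 0]
Event 6: SEND 3->0: VV[3][3]++ -> VV[3]=[0, 0, 0, 2], msg_vec=[0, 0, 0, 2]; VV[0]=max(VV[0],msg_vec) then VV[0][0]++ -> VV[0]=[3, 2, 0, 2]
Event 7: SEND 1->2: VV[1][1]++ -> VV[1]=[0, 3, 0, 0], msg_vec=[0, 3, 0, 0]; VV[2]=max(VV[2],msg_vec) then VV[2][2]++ -> VV[2]=[1, 3, 3, 0]
Event 8: LOCAL 1: VV[1][1]++ -> VV[1]=[0, 4, 0, 0]
Event 9: LOCAL 3: VV[3][3]++ -> VV[3]=[0, 0, 0, 3]
Final vectors: VV[0]=[3, 2, 0, 2]; VV[1]=[0, 4, 0, 0]; VV[2]=[1, 3, 3, 0]; VV[3]=[0, 0, 0, 3]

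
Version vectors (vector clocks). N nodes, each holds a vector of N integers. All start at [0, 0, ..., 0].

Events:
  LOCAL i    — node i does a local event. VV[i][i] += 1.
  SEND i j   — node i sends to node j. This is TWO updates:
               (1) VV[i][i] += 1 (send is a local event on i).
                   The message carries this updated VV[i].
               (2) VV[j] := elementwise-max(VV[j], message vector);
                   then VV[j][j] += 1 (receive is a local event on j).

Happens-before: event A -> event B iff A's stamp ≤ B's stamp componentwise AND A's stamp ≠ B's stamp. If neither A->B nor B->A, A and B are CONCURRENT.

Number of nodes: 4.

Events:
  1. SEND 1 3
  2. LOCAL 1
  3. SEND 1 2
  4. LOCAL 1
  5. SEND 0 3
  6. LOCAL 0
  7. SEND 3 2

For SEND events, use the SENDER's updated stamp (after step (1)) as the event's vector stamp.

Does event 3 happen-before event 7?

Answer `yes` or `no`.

Initial: VV[0]=[0, 0, 0, 0]
Initial: VV[1]=[0, 0, 0, 0]
Initial: VV[2]=[0, 0, 0, 0]
Initial: VV[3]=[0, 0, 0, 0]
Event 1: SEND 1->3: VV[1][1]++ -> VV[1]=[0, 1, 0, 0], msg_vec=[0, 1, 0, 0]; VV[3]=max(VV[3],msg_vec) then VV[3][3]++ -> VV[3]=[0, 1, 0, 1]
Event 2: LOCAL 1: VV[1][1]++ -> VV[1]=[0, 2, 0, 0]
Event 3: SEND 1->2: VV[1][1]++ -> VV[1]=[0, 3, 0, 0], msg_vec=[0, 3, 0, 0]; VV[2]=max(VV[2],msg_vec) then VV[2][2]++ -> VV[2]=[0, 3, 1, 0]
Event 4: LOCAL 1: VV[1][1]++ -> VV[1]=[0, 4, 0, 0]
Event 5: SEND 0->3: VV[0][0]++ -> VV[0]=[1, 0, 0, 0], msg_vec=[1, 0, 0, 0]; VV[3]=max(VV[3],msg_vec) then VV[3][3]++ -> VV[3]=[1, 1, 0, 2]
Event 6: LOCAL 0: VV[0][0]++ -> VV[0]=[2, 0, 0, 0]
Event 7: SEND 3->2: VV[3][3]++ -> VV[3]=[1, 1, 0, 3], msg_vec=[1, 1, 0, 3]; VV[2]=max(VV[2],msg_vec) then VV[2][2]++ -> VV[2]=[1, 3, 2, 3]
Event 3 stamp: [0, 3, 0, 0]
Event 7 stamp: [1, 1, 0, 3]
[0, 3, 0, 0] <= [1, 1, 0, 3]? False. Equal? False. Happens-before: False

Answer: no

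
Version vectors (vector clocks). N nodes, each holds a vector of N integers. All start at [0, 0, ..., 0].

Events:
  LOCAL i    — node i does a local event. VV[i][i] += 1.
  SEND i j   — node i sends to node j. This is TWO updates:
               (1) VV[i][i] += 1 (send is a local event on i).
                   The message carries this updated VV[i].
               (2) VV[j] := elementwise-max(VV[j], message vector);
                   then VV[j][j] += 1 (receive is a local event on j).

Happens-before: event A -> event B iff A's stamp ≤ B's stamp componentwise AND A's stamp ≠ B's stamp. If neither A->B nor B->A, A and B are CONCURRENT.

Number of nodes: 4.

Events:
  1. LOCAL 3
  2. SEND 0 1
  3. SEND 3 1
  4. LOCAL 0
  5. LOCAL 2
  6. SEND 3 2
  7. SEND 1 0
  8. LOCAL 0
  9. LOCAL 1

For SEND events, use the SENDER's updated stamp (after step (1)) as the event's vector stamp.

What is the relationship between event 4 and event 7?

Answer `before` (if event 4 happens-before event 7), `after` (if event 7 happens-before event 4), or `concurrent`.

Answer: concurrent

Derivation:
Initial: VV[0]=[0, 0, 0, 0]
Initial: VV[1]=[0, 0, 0, 0]
Initial: VV[2]=[0, 0, 0, 0]
Initial: VV[3]=[0, 0, 0, 0]
Event 1: LOCAL 3: VV[3][3]++ -> VV[3]=[0, 0, 0, 1]
Event 2: SEND 0->1: VV[0][0]++ -> VV[0]=[1, 0, 0, 0], msg_vec=[1, 0, 0, 0]; VV[1]=max(VV[1],msg_vec) then VV[1][1]++ -> VV[1]=[1, 1, 0, 0]
Event 3: SEND 3->1: VV[3][3]++ -> VV[3]=[0, 0, 0, 2], msg_vec=[0, 0, 0, 2]; VV[1]=max(VV[1],msg_vec) then VV[1][1]++ -> VV[1]=[1, 2, 0, 2]
Event 4: LOCAL 0: VV[0][0]++ -> VV[0]=[2, 0, 0, 0]
Event 5: LOCAL 2: VV[2][2]++ -> VV[2]=[0, 0, 1, 0]
Event 6: SEND 3->2: VV[3][3]++ -> VV[3]=[0, 0, 0, 3], msg_vec=[0, 0, 0, 3]; VV[2]=max(VV[2],msg_vec) then VV[2][2]++ -> VV[2]=[0, 0, 2, 3]
Event 7: SEND 1->0: VV[1][1]++ -> VV[1]=[1, 3, 0, 2], msg_vec=[1, 3, 0, 2]; VV[0]=max(VV[0],msg_vec) then VV[0][0]++ -> VV[0]=[3, 3, 0, 2]
Event 8: LOCAL 0: VV[0][0]++ -> VV[0]=[4, 3, 0, 2]
Event 9: LOCAL 1: VV[1][1]++ -> VV[1]=[1, 4, 0, 2]
Event 4 stamp: [2, 0, 0, 0]
Event 7 stamp: [1, 3, 0, 2]
[2, 0, 0, 0] <= [1, 3, 0, 2]? False
[1, 3, 0, 2] <= [2, 0, 0, 0]? False
Relation: concurrent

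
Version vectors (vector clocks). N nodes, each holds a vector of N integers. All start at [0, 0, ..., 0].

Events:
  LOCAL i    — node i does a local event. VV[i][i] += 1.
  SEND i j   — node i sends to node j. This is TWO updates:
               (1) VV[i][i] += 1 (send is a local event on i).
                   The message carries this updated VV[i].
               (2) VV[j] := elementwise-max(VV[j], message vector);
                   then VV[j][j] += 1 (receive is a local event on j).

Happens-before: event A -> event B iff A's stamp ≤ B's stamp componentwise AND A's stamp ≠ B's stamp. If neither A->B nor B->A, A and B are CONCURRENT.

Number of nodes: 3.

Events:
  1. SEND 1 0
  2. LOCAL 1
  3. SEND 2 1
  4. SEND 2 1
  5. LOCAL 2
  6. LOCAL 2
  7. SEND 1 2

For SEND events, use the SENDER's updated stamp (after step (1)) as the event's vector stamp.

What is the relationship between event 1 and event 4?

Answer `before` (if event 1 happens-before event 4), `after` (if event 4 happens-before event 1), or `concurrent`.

Answer: concurrent

Derivation:
Initial: VV[0]=[0, 0, 0]
Initial: VV[1]=[0, 0, 0]
Initial: VV[2]=[0, 0, 0]
Event 1: SEND 1->0: VV[1][1]++ -> VV[1]=[0, 1, 0], msg_vec=[0, 1, 0]; VV[0]=max(VV[0],msg_vec) then VV[0][0]++ -> VV[0]=[1, 1, 0]
Event 2: LOCAL 1: VV[1][1]++ -> VV[1]=[0, 2, 0]
Event 3: SEND 2->1: VV[2][2]++ -> VV[2]=[0, 0, 1], msg_vec=[0, 0, 1]; VV[1]=max(VV[1],msg_vec) then VV[1][1]++ -> VV[1]=[0, 3, 1]
Event 4: SEND 2->1: VV[2][2]++ -> VV[2]=[0, 0, 2], msg_vec=[0, 0, 2]; VV[1]=max(VV[1],msg_vec) then VV[1][1]++ -> VV[1]=[0, 4, 2]
Event 5: LOCAL 2: VV[2][2]++ -> VV[2]=[0, 0, 3]
Event 6: LOCAL 2: VV[2][2]++ -> VV[2]=[0, 0, 4]
Event 7: SEND 1->2: VV[1][1]++ -> VV[1]=[0, 5, 2], msg_vec=[0, 5, 2]; VV[2]=max(VV[2],msg_vec) then VV[2][2]++ -> VV[2]=[0, 5, 5]
Event 1 stamp: [0, 1, 0]
Event 4 stamp: [0, 0, 2]
[0, 1, 0] <= [0, 0, 2]? False
[0, 0, 2] <= [0, 1, 0]? False
Relation: concurrent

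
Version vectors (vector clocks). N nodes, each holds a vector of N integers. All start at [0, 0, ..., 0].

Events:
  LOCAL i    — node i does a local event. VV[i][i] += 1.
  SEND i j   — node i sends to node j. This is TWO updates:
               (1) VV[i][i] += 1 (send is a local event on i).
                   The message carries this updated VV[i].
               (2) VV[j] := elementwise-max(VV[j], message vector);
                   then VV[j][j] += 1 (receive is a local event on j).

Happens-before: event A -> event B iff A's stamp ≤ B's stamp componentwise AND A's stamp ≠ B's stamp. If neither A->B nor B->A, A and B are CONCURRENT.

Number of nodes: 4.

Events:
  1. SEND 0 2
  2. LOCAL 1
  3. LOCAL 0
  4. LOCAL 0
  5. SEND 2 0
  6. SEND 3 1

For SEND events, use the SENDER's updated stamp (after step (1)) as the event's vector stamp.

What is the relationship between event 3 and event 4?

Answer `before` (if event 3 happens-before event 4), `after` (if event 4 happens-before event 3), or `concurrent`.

Answer: before

Derivation:
Initial: VV[0]=[0, 0, 0, 0]
Initial: VV[1]=[0, 0, 0, 0]
Initial: VV[2]=[0, 0, 0, 0]
Initial: VV[3]=[0, 0, 0, 0]
Event 1: SEND 0->2: VV[0][0]++ -> VV[0]=[1, 0, 0, 0], msg_vec=[1, 0, 0, 0]; VV[2]=max(VV[2],msg_vec) then VV[2][2]++ -> VV[2]=[1, 0, 1, 0]
Event 2: LOCAL 1: VV[1][1]++ -> VV[1]=[0, 1, 0, 0]
Event 3: LOCAL 0: VV[0][0]++ -> VV[0]=[2, 0, 0, 0]
Event 4: LOCAL 0: VV[0][0]++ -> VV[0]=[3, 0, 0, 0]
Event 5: SEND 2->0: VV[2][2]++ -> VV[2]=[1, 0, 2, 0], msg_vec=[1, 0, 2, 0]; VV[0]=max(VV[0],msg_vec) then VV[0][0]++ -> VV[0]=[4, 0, 2, 0]
Event 6: SEND 3->1: VV[3][3]++ -> VV[3]=[0, 0, 0, 1], msg_vec=[0, 0, 0, 1]; VV[1]=max(VV[1],msg_vec) then VV[1][1]++ -> VV[1]=[0, 2, 0, 1]
Event 3 stamp: [2, 0, 0, 0]
Event 4 stamp: [3, 0, 0, 0]
[2, 0, 0, 0] <= [3, 0, 0, 0]? True
[3, 0, 0, 0] <= [2, 0, 0, 0]? False
Relation: before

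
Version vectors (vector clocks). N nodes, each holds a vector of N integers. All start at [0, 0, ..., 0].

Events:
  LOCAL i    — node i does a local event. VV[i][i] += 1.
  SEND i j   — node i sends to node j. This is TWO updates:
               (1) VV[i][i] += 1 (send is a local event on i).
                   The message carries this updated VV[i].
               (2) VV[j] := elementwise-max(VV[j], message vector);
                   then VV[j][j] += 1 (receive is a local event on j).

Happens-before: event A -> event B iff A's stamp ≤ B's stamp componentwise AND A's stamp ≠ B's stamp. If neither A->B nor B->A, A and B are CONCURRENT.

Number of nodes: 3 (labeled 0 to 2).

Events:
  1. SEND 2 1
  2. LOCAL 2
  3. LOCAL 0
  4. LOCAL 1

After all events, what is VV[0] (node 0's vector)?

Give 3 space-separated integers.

Answer: 1 0 0

Derivation:
Initial: VV[0]=[0, 0, 0]
Initial: VV[1]=[0, 0, 0]
Initial: VV[2]=[0, 0, 0]
Event 1: SEND 2->1: VV[2][2]++ -> VV[2]=[0, 0, 1], msg_vec=[0, 0, 1]; VV[1]=max(VV[1],msg_vec) then VV[1][1]++ -> VV[1]=[0, 1, 1]
Event 2: LOCAL 2: VV[2][2]++ -> VV[2]=[0, 0, 2]
Event 3: LOCAL 0: VV[0][0]++ -> VV[0]=[1, 0, 0]
Event 4: LOCAL 1: VV[1][1]++ -> VV[1]=[0, 2, 1]
Final vectors: VV[0]=[1, 0, 0]; VV[1]=[0, 2, 1]; VV[2]=[0, 0, 2]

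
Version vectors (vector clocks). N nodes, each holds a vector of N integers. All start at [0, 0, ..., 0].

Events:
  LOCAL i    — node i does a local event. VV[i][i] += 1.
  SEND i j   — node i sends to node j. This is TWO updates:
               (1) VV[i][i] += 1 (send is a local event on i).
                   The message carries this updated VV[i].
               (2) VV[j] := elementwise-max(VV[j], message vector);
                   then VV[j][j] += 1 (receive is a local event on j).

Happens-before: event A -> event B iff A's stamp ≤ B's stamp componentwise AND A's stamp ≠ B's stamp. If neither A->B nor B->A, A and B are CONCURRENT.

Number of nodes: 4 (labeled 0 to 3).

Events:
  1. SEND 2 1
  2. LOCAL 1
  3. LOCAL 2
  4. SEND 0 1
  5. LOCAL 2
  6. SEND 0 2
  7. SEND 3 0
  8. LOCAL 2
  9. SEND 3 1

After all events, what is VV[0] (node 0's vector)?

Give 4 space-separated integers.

Initial: VV[0]=[0, 0, 0, 0]
Initial: VV[1]=[0, 0, 0, 0]
Initial: VV[2]=[0, 0, 0, 0]
Initial: VV[3]=[0, 0, 0, 0]
Event 1: SEND 2->1: VV[2][2]++ -> VV[2]=[0, 0, 1, 0], msg_vec=[0, 0, 1, 0]; VV[1]=max(VV[1],msg_vec) then VV[1][1]++ -> VV[1]=[0, 1, 1, 0]
Event 2: LOCAL 1: VV[1][1]++ -> VV[1]=[0, 2, 1, 0]
Event 3: LOCAL 2: VV[2][2]++ -> VV[2]=[0, 0, 2, 0]
Event 4: SEND 0->1: VV[0][0]++ -> VV[0]=[1, 0, 0, 0], msg_vec=[1, 0, 0, 0]; VV[1]=max(VV[1],msg_vec) then VV[1][1]++ -> VV[1]=[1, 3, 1, 0]
Event 5: LOCAL 2: VV[2][2]++ -> VV[2]=[0, 0, 3, 0]
Event 6: SEND 0->2: VV[0][0]++ -> VV[0]=[2, 0, 0, 0], msg_vec=[2, 0, 0, 0]; VV[2]=max(VV[2],msg_vec) then VV[2][2]++ -> VV[2]=[2, 0, 4, 0]
Event 7: SEND 3->0: VV[3][3]++ -> VV[3]=[0, 0, 0, 1], msg_vec=[0, 0, 0, 1]; VV[0]=max(VV[0],msg_vec) then VV[0][0]++ -> VV[0]=[3, 0, 0, 1]
Event 8: LOCAL 2: VV[2][2]++ -> VV[2]=[2, 0, 5, 0]
Event 9: SEND 3->1: VV[3][3]++ -> VV[3]=[0, 0, 0, 2], msg_vec=[0, 0, 0, 2]; VV[1]=max(VV[1],msg_vec) then VV[1][1]++ -> VV[1]=[1, 4, 1, 2]
Final vectors: VV[0]=[3, 0, 0, 1]; VV[1]=[1, 4, 1, 2]; VV[2]=[2, 0, 5, 0]; VV[3]=[0, 0, 0, 2]

Answer: 3 0 0 1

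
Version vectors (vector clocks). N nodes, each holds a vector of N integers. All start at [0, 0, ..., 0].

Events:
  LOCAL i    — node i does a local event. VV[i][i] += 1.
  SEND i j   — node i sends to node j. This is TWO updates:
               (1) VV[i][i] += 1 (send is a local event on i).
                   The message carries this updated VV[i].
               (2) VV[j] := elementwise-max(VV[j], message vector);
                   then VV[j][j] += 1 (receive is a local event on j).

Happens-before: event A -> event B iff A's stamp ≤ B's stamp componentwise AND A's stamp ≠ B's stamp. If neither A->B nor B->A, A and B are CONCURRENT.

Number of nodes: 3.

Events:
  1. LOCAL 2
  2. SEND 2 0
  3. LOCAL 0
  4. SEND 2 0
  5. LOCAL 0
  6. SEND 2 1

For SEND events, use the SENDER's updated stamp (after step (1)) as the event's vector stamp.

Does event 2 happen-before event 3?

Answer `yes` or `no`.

Initial: VV[0]=[0, 0, 0]
Initial: VV[1]=[0, 0, 0]
Initial: VV[2]=[0, 0, 0]
Event 1: LOCAL 2: VV[2][2]++ -> VV[2]=[0, 0, 1]
Event 2: SEND 2->0: VV[2][2]++ -> VV[2]=[0, 0, 2], msg_vec=[0, 0, 2]; VV[0]=max(VV[0],msg_vec) then VV[0][0]++ -> VV[0]=[1, 0, 2]
Event 3: LOCAL 0: VV[0][0]++ -> VV[0]=[2, 0, 2]
Event 4: SEND 2->0: VV[2][2]++ -> VV[2]=[0, 0, 3], msg_vec=[0, 0, 3]; VV[0]=max(VV[0],msg_vec) then VV[0][0]++ -> VV[0]=[3, 0, 3]
Event 5: LOCAL 0: VV[0][0]++ -> VV[0]=[4, 0, 3]
Event 6: SEND 2->1: VV[2][2]++ -> VV[2]=[0, 0, 4], msg_vec=[0, 0, 4]; VV[1]=max(VV[1],msg_vec) then VV[1][1]++ -> VV[1]=[0, 1, 4]
Event 2 stamp: [0, 0, 2]
Event 3 stamp: [2, 0, 2]
[0, 0, 2] <= [2, 0, 2]? True. Equal? False. Happens-before: True

Answer: yes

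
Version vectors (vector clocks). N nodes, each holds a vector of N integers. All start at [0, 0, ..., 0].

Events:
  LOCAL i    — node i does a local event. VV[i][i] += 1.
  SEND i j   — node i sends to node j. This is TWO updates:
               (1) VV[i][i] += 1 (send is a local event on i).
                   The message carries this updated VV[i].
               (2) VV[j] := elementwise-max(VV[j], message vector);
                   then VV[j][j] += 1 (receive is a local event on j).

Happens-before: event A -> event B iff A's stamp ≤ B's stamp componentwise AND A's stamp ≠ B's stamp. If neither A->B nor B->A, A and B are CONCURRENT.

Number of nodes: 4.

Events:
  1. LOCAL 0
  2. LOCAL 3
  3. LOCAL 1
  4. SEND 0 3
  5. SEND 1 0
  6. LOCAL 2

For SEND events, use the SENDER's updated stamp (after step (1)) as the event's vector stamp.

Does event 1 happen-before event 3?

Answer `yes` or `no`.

Answer: no

Derivation:
Initial: VV[0]=[0, 0, 0, 0]
Initial: VV[1]=[0, 0, 0, 0]
Initial: VV[2]=[0, 0, 0, 0]
Initial: VV[3]=[0, 0, 0, 0]
Event 1: LOCAL 0: VV[0][0]++ -> VV[0]=[1, 0, 0, 0]
Event 2: LOCAL 3: VV[3][3]++ -> VV[3]=[0, 0, 0, 1]
Event 3: LOCAL 1: VV[1][1]++ -> VV[1]=[0, 1, 0, 0]
Event 4: SEND 0->3: VV[0][0]++ -> VV[0]=[2, 0, 0, 0], msg_vec=[2, 0, 0, 0]; VV[3]=max(VV[3],msg_vec) then VV[3][3]++ -> VV[3]=[2, 0, 0, 2]
Event 5: SEND 1->0: VV[1][1]++ -> VV[1]=[0, 2, 0, 0], msg_vec=[0, 2, 0, 0]; VV[0]=max(VV[0],msg_vec) then VV[0][0]++ -> VV[0]=[3, 2, 0, 0]
Event 6: LOCAL 2: VV[2][2]++ -> VV[2]=[0, 0, 1, 0]
Event 1 stamp: [1, 0, 0, 0]
Event 3 stamp: [0, 1, 0, 0]
[1, 0, 0, 0] <= [0, 1, 0, 0]? False. Equal? False. Happens-before: False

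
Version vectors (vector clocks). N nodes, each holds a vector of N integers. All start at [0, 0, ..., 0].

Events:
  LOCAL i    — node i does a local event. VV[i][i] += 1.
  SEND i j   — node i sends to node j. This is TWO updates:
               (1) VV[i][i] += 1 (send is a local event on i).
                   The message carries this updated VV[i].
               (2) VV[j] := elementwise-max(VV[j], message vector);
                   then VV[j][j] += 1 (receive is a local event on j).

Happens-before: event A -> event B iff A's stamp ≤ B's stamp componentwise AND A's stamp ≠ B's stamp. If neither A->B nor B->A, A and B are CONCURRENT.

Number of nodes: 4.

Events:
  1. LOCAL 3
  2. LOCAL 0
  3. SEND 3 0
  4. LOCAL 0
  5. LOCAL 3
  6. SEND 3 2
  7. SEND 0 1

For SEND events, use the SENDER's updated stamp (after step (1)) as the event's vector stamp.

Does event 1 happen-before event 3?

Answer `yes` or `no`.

Initial: VV[0]=[0, 0, 0, 0]
Initial: VV[1]=[0, 0, 0, 0]
Initial: VV[2]=[0, 0, 0, 0]
Initial: VV[3]=[0, 0, 0, 0]
Event 1: LOCAL 3: VV[3][3]++ -> VV[3]=[0, 0, 0, 1]
Event 2: LOCAL 0: VV[0][0]++ -> VV[0]=[1, 0, 0, 0]
Event 3: SEND 3->0: VV[3][3]++ -> VV[3]=[0, 0, 0, 2], msg_vec=[0, 0, 0, 2]; VV[0]=max(VV[0],msg_vec) then VV[0][0]++ -> VV[0]=[2, 0, 0, 2]
Event 4: LOCAL 0: VV[0][0]++ -> VV[0]=[3, 0, 0, 2]
Event 5: LOCAL 3: VV[3][3]++ -> VV[3]=[0, 0, 0, 3]
Event 6: SEND 3->2: VV[3][3]++ -> VV[3]=[0, 0, 0, 4], msg_vec=[0, 0, 0, 4]; VV[2]=max(VV[2],msg_vec) then VV[2][2]++ -> VV[2]=[0, 0, 1, 4]
Event 7: SEND 0->1: VV[0][0]++ -> VV[0]=[4, 0, 0, 2], msg_vec=[4, 0, 0, 2]; VV[1]=max(VV[1],msg_vec) then VV[1][1]++ -> VV[1]=[4, 1, 0, 2]
Event 1 stamp: [0, 0, 0, 1]
Event 3 stamp: [0, 0, 0, 2]
[0, 0, 0, 1] <= [0, 0, 0, 2]? True. Equal? False. Happens-before: True

Answer: yes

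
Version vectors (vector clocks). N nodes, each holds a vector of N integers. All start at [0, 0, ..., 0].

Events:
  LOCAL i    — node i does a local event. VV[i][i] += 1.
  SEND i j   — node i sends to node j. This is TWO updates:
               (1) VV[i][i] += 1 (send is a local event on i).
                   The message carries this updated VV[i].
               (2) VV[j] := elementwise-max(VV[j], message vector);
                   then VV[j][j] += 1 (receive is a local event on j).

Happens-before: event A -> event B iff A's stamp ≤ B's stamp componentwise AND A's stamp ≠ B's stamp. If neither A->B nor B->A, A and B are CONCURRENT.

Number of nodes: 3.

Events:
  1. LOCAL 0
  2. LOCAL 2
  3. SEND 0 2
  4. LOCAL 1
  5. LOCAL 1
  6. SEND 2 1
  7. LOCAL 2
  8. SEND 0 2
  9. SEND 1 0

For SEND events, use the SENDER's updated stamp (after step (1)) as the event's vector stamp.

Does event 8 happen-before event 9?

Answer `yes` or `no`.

Initial: VV[0]=[0, 0, 0]
Initial: VV[1]=[0, 0, 0]
Initial: VV[2]=[0, 0, 0]
Event 1: LOCAL 0: VV[0][0]++ -> VV[0]=[1, 0, 0]
Event 2: LOCAL 2: VV[2][2]++ -> VV[2]=[0, 0, 1]
Event 3: SEND 0->2: VV[0][0]++ -> VV[0]=[2, 0, 0], msg_vec=[2, 0, 0]; VV[2]=max(VV[2],msg_vec) then VV[2][2]++ -> VV[2]=[2, 0, 2]
Event 4: LOCAL 1: VV[1][1]++ -> VV[1]=[0, 1, 0]
Event 5: LOCAL 1: VV[1][1]++ -> VV[1]=[0, 2, 0]
Event 6: SEND 2->1: VV[2][2]++ -> VV[2]=[2, 0, 3], msg_vec=[2, 0, 3]; VV[1]=max(VV[1],msg_vec) then VV[1][1]++ -> VV[1]=[2, 3, 3]
Event 7: LOCAL 2: VV[2][2]++ -> VV[2]=[2, 0, 4]
Event 8: SEND 0->2: VV[0][0]++ -> VV[0]=[3, 0, 0], msg_vec=[3, 0, 0]; VV[2]=max(VV[2],msg_vec) then VV[2][2]++ -> VV[2]=[3, 0, 5]
Event 9: SEND 1->0: VV[1][1]++ -> VV[1]=[2, 4, 3], msg_vec=[2, 4, 3]; VV[0]=max(VV[0],msg_vec) then VV[0][0]++ -> VV[0]=[4, 4, 3]
Event 8 stamp: [3, 0, 0]
Event 9 stamp: [2, 4, 3]
[3, 0, 0] <= [2, 4, 3]? False. Equal? False. Happens-before: False

Answer: no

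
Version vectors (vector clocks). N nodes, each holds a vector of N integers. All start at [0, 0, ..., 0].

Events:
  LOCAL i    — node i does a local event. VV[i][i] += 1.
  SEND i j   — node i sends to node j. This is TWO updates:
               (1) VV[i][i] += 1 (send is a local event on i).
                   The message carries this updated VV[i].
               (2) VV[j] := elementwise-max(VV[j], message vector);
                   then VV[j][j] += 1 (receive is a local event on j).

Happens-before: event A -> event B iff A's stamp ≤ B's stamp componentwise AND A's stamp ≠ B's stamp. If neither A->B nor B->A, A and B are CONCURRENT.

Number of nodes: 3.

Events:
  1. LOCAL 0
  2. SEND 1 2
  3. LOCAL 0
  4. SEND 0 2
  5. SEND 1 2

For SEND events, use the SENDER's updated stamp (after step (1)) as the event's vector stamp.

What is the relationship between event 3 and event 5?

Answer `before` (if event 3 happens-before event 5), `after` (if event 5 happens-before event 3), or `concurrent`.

Answer: concurrent

Derivation:
Initial: VV[0]=[0, 0, 0]
Initial: VV[1]=[0, 0, 0]
Initial: VV[2]=[0, 0, 0]
Event 1: LOCAL 0: VV[0][0]++ -> VV[0]=[1, 0, 0]
Event 2: SEND 1->2: VV[1][1]++ -> VV[1]=[0, 1, 0], msg_vec=[0, 1, 0]; VV[2]=max(VV[2],msg_vec) then VV[2][2]++ -> VV[2]=[0, 1, 1]
Event 3: LOCAL 0: VV[0][0]++ -> VV[0]=[2, 0, 0]
Event 4: SEND 0->2: VV[0][0]++ -> VV[0]=[3, 0, 0], msg_vec=[3, 0, 0]; VV[2]=max(VV[2],msg_vec) then VV[2][2]++ -> VV[2]=[3, 1, 2]
Event 5: SEND 1->2: VV[1][1]++ -> VV[1]=[0, 2, 0], msg_vec=[0, 2, 0]; VV[2]=max(VV[2],msg_vec) then VV[2][2]++ -> VV[2]=[3, 2, 3]
Event 3 stamp: [2, 0, 0]
Event 5 stamp: [0, 2, 0]
[2, 0, 0] <= [0, 2, 0]? False
[0, 2, 0] <= [2, 0, 0]? False
Relation: concurrent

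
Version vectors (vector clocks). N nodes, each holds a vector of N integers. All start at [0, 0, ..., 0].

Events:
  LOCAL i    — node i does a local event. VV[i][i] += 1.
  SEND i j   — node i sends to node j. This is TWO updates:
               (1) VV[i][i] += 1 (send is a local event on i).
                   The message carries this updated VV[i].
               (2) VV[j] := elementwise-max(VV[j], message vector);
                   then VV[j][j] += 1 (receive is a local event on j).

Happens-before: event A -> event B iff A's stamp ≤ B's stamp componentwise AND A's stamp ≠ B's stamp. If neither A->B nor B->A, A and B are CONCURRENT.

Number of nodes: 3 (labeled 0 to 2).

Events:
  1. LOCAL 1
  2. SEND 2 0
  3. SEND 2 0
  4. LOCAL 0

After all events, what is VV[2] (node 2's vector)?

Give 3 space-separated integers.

Initial: VV[0]=[0, 0, 0]
Initial: VV[1]=[0, 0, 0]
Initial: VV[2]=[0, 0, 0]
Event 1: LOCAL 1: VV[1][1]++ -> VV[1]=[0, 1, 0]
Event 2: SEND 2->0: VV[2][2]++ -> VV[2]=[0, 0, 1], msg_vec=[0, 0, 1]; VV[0]=max(VV[0],msg_vec) then VV[0][0]++ -> VV[0]=[1, 0, 1]
Event 3: SEND 2->0: VV[2][2]++ -> VV[2]=[0, 0, 2], msg_vec=[0, 0, 2]; VV[0]=max(VV[0],msg_vec) then VV[0][0]++ -> VV[0]=[2, 0, 2]
Event 4: LOCAL 0: VV[0][0]++ -> VV[0]=[3, 0, 2]
Final vectors: VV[0]=[3, 0, 2]; VV[1]=[0, 1, 0]; VV[2]=[0, 0, 2]

Answer: 0 0 2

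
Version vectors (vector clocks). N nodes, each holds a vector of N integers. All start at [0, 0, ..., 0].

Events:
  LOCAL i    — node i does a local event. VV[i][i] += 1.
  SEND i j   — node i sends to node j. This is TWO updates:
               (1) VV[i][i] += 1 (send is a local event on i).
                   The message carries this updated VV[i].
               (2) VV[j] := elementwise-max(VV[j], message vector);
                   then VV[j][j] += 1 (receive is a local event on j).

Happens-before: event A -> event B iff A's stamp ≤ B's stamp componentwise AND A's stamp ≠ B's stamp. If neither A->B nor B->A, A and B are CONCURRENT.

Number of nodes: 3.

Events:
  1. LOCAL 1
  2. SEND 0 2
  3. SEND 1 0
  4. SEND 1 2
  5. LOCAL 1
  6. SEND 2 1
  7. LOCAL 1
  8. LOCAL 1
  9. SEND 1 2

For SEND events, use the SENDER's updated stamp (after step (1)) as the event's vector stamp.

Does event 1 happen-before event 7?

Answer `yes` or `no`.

Initial: VV[0]=[0, 0, 0]
Initial: VV[1]=[0, 0, 0]
Initial: VV[2]=[0, 0, 0]
Event 1: LOCAL 1: VV[1][1]++ -> VV[1]=[0, 1, 0]
Event 2: SEND 0->2: VV[0][0]++ -> VV[0]=[1, 0, 0], msg_vec=[1, 0, 0]; VV[2]=max(VV[2],msg_vec) then VV[2][2]++ -> VV[2]=[1, 0, 1]
Event 3: SEND 1->0: VV[1][1]++ -> VV[1]=[0, 2, 0], msg_vec=[0, 2, 0]; VV[0]=max(VV[0],msg_vec) then VV[0][0]++ -> VV[0]=[2, 2, 0]
Event 4: SEND 1->2: VV[1][1]++ -> VV[1]=[0, 3, 0], msg_vec=[0, 3, 0]; VV[2]=max(VV[2],msg_vec) then VV[2][2]++ -> VV[2]=[1, 3, 2]
Event 5: LOCAL 1: VV[1][1]++ -> VV[1]=[0, 4, 0]
Event 6: SEND 2->1: VV[2][2]++ -> VV[2]=[1, 3, 3], msg_vec=[1, 3, 3]; VV[1]=max(VV[1],msg_vec) then VV[1][1]++ -> VV[1]=[1, 5, 3]
Event 7: LOCAL 1: VV[1][1]++ -> VV[1]=[1, 6, 3]
Event 8: LOCAL 1: VV[1][1]++ -> VV[1]=[1, 7, 3]
Event 9: SEND 1->2: VV[1][1]++ -> VV[1]=[1, 8, 3], msg_vec=[1, 8, 3]; VV[2]=max(VV[2],msg_vec) then VV[2][2]++ -> VV[2]=[1, 8, 4]
Event 1 stamp: [0, 1, 0]
Event 7 stamp: [1, 6, 3]
[0, 1, 0] <= [1, 6, 3]? True. Equal? False. Happens-before: True

Answer: yes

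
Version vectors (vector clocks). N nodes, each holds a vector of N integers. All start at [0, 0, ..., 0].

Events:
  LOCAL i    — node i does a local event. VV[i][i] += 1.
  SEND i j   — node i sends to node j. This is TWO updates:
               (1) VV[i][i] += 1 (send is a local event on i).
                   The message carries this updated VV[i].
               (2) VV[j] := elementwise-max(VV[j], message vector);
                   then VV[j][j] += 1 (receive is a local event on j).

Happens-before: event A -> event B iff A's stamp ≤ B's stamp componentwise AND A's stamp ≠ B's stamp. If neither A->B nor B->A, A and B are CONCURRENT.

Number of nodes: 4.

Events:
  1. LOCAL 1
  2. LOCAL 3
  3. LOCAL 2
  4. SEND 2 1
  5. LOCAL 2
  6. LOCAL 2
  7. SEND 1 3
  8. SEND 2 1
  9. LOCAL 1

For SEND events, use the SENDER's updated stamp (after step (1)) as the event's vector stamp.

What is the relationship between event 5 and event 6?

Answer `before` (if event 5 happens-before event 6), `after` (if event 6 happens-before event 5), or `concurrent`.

Initial: VV[0]=[0, 0, 0, 0]
Initial: VV[1]=[0, 0, 0, 0]
Initial: VV[2]=[0, 0, 0, 0]
Initial: VV[3]=[0, 0, 0, 0]
Event 1: LOCAL 1: VV[1][1]++ -> VV[1]=[0, 1, 0, 0]
Event 2: LOCAL 3: VV[3][3]++ -> VV[3]=[0, 0, 0, 1]
Event 3: LOCAL 2: VV[2][2]++ -> VV[2]=[0, 0, 1, 0]
Event 4: SEND 2->1: VV[2][2]++ -> VV[2]=[0, 0, 2, 0], msg_vec=[0, 0, 2, 0]; VV[1]=max(VV[1],msg_vec) then VV[1][1]++ -> VV[1]=[0, 2, 2, 0]
Event 5: LOCAL 2: VV[2][2]++ -> VV[2]=[0, 0, 3, 0]
Event 6: LOCAL 2: VV[2][2]++ -> VV[2]=[0, 0, 4, 0]
Event 7: SEND 1->3: VV[1][1]++ -> VV[1]=[0, 3, 2, 0], msg_vec=[0, 3, 2, 0]; VV[3]=max(VV[3],msg_vec) then VV[3][3]++ -> VV[3]=[0, 3, 2, 2]
Event 8: SEND 2->1: VV[2][2]++ -> VV[2]=[0, 0, 5, 0], msg_vec=[0, 0, 5, 0]; VV[1]=max(VV[1],msg_vec) then VV[1][1]++ -> VV[1]=[0, 4, 5, 0]
Event 9: LOCAL 1: VV[1][1]++ -> VV[1]=[0, 5, 5, 0]
Event 5 stamp: [0, 0, 3, 0]
Event 6 stamp: [0, 0, 4, 0]
[0, 0, 3, 0] <= [0, 0, 4, 0]? True
[0, 0, 4, 0] <= [0, 0, 3, 0]? False
Relation: before

Answer: before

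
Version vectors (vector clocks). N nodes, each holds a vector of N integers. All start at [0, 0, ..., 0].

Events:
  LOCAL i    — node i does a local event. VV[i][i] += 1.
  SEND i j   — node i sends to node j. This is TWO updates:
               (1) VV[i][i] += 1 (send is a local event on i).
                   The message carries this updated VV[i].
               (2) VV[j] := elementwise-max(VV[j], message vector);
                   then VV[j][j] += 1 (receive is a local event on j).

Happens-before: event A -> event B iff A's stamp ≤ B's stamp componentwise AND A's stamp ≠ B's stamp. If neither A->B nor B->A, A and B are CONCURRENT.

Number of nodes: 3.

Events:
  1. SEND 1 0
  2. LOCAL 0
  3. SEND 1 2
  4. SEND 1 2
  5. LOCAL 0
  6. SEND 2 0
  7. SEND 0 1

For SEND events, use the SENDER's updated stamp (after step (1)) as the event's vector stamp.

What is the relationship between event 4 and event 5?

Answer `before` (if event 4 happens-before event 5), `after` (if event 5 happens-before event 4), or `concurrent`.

Answer: concurrent

Derivation:
Initial: VV[0]=[0, 0, 0]
Initial: VV[1]=[0, 0, 0]
Initial: VV[2]=[0, 0, 0]
Event 1: SEND 1->0: VV[1][1]++ -> VV[1]=[0, 1, 0], msg_vec=[0, 1, 0]; VV[0]=max(VV[0],msg_vec) then VV[0][0]++ -> VV[0]=[1, 1, 0]
Event 2: LOCAL 0: VV[0][0]++ -> VV[0]=[2, 1, 0]
Event 3: SEND 1->2: VV[1][1]++ -> VV[1]=[0, 2, 0], msg_vec=[0, 2, 0]; VV[2]=max(VV[2],msg_vec) then VV[2][2]++ -> VV[2]=[0, 2, 1]
Event 4: SEND 1->2: VV[1][1]++ -> VV[1]=[0, 3, 0], msg_vec=[0, 3, 0]; VV[2]=max(VV[2],msg_vec) then VV[2][2]++ -> VV[2]=[0, 3, 2]
Event 5: LOCAL 0: VV[0][0]++ -> VV[0]=[3, 1, 0]
Event 6: SEND 2->0: VV[2][2]++ -> VV[2]=[0, 3, 3], msg_vec=[0, 3, 3]; VV[0]=max(VV[0],msg_vec) then VV[0][0]++ -> VV[0]=[4, 3, 3]
Event 7: SEND 0->1: VV[0][0]++ -> VV[0]=[5, 3, 3], msg_vec=[5, 3, 3]; VV[1]=max(VV[1],msg_vec) then VV[1][1]++ -> VV[1]=[5, 4, 3]
Event 4 stamp: [0, 3, 0]
Event 5 stamp: [3, 1, 0]
[0, 3, 0] <= [3, 1, 0]? False
[3, 1, 0] <= [0, 3, 0]? False
Relation: concurrent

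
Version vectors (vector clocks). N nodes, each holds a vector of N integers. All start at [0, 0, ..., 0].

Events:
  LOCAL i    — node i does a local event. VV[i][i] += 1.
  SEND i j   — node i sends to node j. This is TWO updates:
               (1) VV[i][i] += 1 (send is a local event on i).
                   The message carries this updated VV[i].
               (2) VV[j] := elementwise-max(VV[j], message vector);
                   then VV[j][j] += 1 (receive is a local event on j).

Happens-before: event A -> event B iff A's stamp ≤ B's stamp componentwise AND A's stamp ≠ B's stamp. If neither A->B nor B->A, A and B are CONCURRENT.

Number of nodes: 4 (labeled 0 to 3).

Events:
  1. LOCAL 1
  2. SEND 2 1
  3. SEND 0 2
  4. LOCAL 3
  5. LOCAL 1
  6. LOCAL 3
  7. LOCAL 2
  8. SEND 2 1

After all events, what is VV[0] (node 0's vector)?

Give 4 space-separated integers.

Initial: VV[0]=[0, 0, 0, 0]
Initial: VV[1]=[0, 0, 0, 0]
Initial: VV[2]=[0, 0, 0, 0]
Initial: VV[3]=[0, 0, 0, 0]
Event 1: LOCAL 1: VV[1][1]++ -> VV[1]=[0, 1, 0, 0]
Event 2: SEND 2->1: VV[2][2]++ -> VV[2]=[0, 0, 1, 0], msg_vec=[0, 0, 1, 0]; VV[1]=max(VV[1],msg_vec) then VV[1][1]++ -> VV[1]=[0, 2, 1, 0]
Event 3: SEND 0->2: VV[0][0]++ -> VV[0]=[1, 0, 0, 0], msg_vec=[1, 0, 0, 0]; VV[2]=max(VV[2],msg_vec) then VV[2][2]++ -> VV[2]=[1, 0, 2, 0]
Event 4: LOCAL 3: VV[3][3]++ -> VV[3]=[0, 0, 0, 1]
Event 5: LOCAL 1: VV[1][1]++ -> VV[1]=[0, 3, 1, 0]
Event 6: LOCAL 3: VV[3][3]++ -> VV[3]=[0, 0, 0, 2]
Event 7: LOCAL 2: VV[2][2]++ -> VV[2]=[1, 0, 3, 0]
Event 8: SEND 2->1: VV[2][2]++ -> VV[2]=[1, 0, 4, 0], msg_vec=[1, 0, 4, 0]; VV[1]=max(VV[1],msg_vec) then VV[1][1]++ -> VV[1]=[1, 4, 4, 0]
Final vectors: VV[0]=[1, 0, 0, 0]; VV[1]=[1, 4, 4, 0]; VV[2]=[1, 0, 4, 0]; VV[3]=[0, 0, 0, 2]

Answer: 1 0 0 0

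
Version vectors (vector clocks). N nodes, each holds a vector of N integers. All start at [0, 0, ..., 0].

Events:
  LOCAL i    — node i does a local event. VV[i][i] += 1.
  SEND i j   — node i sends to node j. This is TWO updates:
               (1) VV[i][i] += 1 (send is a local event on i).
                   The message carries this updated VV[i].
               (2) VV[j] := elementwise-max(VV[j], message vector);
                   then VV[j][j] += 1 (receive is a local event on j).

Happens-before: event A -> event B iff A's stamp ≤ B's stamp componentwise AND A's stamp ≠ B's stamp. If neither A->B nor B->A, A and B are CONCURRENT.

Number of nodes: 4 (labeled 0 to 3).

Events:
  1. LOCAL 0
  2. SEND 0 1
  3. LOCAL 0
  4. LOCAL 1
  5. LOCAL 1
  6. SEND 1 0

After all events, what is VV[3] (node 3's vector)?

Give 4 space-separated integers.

Answer: 0 0 0 0

Derivation:
Initial: VV[0]=[0, 0, 0, 0]
Initial: VV[1]=[0, 0, 0, 0]
Initial: VV[2]=[0, 0, 0, 0]
Initial: VV[3]=[0, 0, 0, 0]
Event 1: LOCAL 0: VV[0][0]++ -> VV[0]=[1, 0, 0, 0]
Event 2: SEND 0->1: VV[0][0]++ -> VV[0]=[2, 0, 0, 0], msg_vec=[2, 0, 0, 0]; VV[1]=max(VV[1],msg_vec) then VV[1][1]++ -> VV[1]=[2, 1, 0, 0]
Event 3: LOCAL 0: VV[0][0]++ -> VV[0]=[3, 0, 0, 0]
Event 4: LOCAL 1: VV[1][1]++ -> VV[1]=[2, 2, 0, 0]
Event 5: LOCAL 1: VV[1][1]++ -> VV[1]=[2, 3, 0, 0]
Event 6: SEND 1->0: VV[1][1]++ -> VV[1]=[2, 4, 0, 0], msg_vec=[2, 4, 0, 0]; VV[0]=max(VV[0],msg_vec) then VV[0][0]++ -> VV[0]=[4, 4, 0, 0]
Final vectors: VV[0]=[4, 4, 0, 0]; VV[1]=[2, 4, 0, 0]; VV[2]=[0, 0, 0, 0]; VV[3]=[0, 0, 0, 0]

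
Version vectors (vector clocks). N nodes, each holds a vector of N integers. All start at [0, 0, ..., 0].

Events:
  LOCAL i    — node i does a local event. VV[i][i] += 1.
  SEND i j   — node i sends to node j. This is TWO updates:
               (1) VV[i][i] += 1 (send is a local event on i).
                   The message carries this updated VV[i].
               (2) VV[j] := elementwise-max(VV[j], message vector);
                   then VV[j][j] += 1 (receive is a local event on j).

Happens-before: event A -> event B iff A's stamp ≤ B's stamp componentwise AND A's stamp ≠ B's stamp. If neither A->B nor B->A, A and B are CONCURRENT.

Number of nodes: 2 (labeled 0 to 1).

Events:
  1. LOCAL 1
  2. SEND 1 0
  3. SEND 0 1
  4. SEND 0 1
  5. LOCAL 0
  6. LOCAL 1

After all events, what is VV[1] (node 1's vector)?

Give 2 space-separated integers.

Initial: VV[0]=[0, 0]
Initial: VV[1]=[0, 0]
Event 1: LOCAL 1: VV[1][1]++ -> VV[1]=[0, 1]
Event 2: SEND 1->0: VV[1][1]++ -> VV[1]=[0, 2], msg_vec=[0, 2]; VV[0]=max(VV[0],msg_vec) then VV[0][0]++ -> VV[0]=[1, 2]
Event 3: SEND 0->1: VV[0][0]++ -> VV[0]=[2, 2], msg_vec=[2, 2]; VV[1]=max(VV[1],msg_vec) then VV[1][1]++ -> VV[1]=[2, 3]
Event 4: SEND 0->1: VV[0][0]++ -> VV[0]=[3, 2], msg_vec=[3, 2]; VV[1]=max(VV[1],msg_vec) then VV[1][1]++ -> VV[1]=[3, 4]
Event 5: LOCAL 0: VV[0][0]++ -> VV[0]=[4, 2]
Event 6: LOCAL 1: VV[1][1]++ -> VV[1]=[3, 5]
Final vectors: VV[0]=[4, 2]; VV[1]=[3, 5]

Answer: 3 5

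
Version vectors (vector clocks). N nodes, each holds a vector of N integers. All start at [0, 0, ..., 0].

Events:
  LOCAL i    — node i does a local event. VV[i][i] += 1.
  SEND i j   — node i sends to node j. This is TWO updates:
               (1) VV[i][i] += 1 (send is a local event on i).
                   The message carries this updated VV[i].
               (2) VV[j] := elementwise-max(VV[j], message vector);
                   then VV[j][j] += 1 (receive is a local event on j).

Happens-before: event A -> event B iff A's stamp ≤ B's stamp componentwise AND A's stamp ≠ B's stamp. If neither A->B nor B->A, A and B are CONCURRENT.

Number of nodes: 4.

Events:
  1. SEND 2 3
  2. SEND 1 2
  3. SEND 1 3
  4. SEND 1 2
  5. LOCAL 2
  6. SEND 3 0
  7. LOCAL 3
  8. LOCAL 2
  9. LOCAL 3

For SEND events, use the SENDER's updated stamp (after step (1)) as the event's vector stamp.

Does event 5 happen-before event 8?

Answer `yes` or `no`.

Initial: VV[0]=[0, 0, 0, 0]
Initial: VV[1]=[0, 0, 0, 0]
Initial: VV[2]=[0, 0, 0, 0]
Initial: VV[3]=[0, 0, 0, 0]
Event 1: SEND 2->3: VV[2][2]++ -> VV[2]=[0, 0, 1, 0], msg_vec=[0, 0, 1, 0]; VV[3]=max(VV[3],msg_vec) then VV[3][3]++ -> VV[3]=[0, 0, 1, 1]
Event 2: SEND 1->2: VV[1][1]++ -> VV[1]=[0, 1, 0, 0], msg_vec=[0, 1, 0, 0]; VV[2]=max(VV[2],msg_vec) then VV[2][2]++ -> VV[2]=[0, 1, 2, 0]
Event 3: SEND 1->3: VV[1][1]++ -> VV[1]=[0, 2, 0, 0], msg_vec=[0, 2, 0, 0]; VV[3]=max(VV[3],msg_vec) then VV[3][3]++ -> VV[3]=[0, 2, 1, 2]
Event 4: SEND 1->2: VV[1][1]++ -> VV[1]=[0, 3, 0, 0], msg_vec=[0, 3, 0, 0]; VV[2]=max(VV[2],msg_vec) then VV[2][2]++ -> VV[2]=[0, 3, 3, 0]
Event 5: LOCAL 2: VV[2][2]++ -> VV[2]=[0, 3, 4, 0]
Event 6: SEND 3->0: VV[3][3]++ -> VV[3]=[0, 2, 1, 3], msg_vec=[0, 2, 1, 3]; VV[0]=max(VV[0],msg_vec) then VV[0][0]++ -> VV[0]=[1, 2, 1, 3]
Event 7: LOCAL 3: VV[3][3]++ -> VV[3]=[0, 2, 1, 4]
Event 8: LOCAL 2: VV[2][2]++ -> VV[2]=[0, 3, 5, 0]
Event 9: LOCAL 3: VV[3][3]++ -> VV[3]=[0, 2, 1, 5]
Event 5 stamp: [0, 3, 4, 0]
Event 8 stamp: [0, 3, 5, 0]
[0, 3, 4, 0] <= [0, 3, 5, 0]? True. Equal? False. Happens-before: True

Answer: yes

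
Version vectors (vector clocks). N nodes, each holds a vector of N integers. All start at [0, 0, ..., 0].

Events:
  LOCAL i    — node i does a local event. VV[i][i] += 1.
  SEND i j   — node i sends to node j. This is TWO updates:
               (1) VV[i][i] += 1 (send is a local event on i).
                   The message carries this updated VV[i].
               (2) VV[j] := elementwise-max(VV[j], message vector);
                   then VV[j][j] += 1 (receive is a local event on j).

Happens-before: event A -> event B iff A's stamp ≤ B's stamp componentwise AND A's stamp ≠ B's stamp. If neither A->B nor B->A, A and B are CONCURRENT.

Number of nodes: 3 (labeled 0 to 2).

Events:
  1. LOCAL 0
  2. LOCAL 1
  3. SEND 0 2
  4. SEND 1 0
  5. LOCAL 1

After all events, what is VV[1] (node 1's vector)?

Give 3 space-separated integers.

Initial: VV[0]=[0, 0, 0]
Initial: VV[1]=[0, 0, 0]
Initial: VV[2]=[0, 0, 0]
Event 1: LOCAL 0: VV[0][0]++ -> VV[0]=[1, 0, 0]
Event 2: LOCAL 1: VV[1][1]++ -> VV[1]=[0, 1, 0]
Event 3: SEND 0->2: VV[0][0]++ -> VV[0]=[2, 0, 0], msg_vec=[2, 0, 0]; VV[2]=max(VV[2],msg_vec) then VV[2][2]++ -> VV[2]=[2, 0, 1]
Event 4: SEND 1->0: VV[1][1]++ -> VV[1]=[0, 2, 0], msg_vec=[0, 2, 0]; VV[0]=max(VV[0],msg_vec) then VV[0][0]++ -> VV[0]=[3, 2, 0]
Event 5: LOCAL 1: VV[1][1]++ -> VV[1]=[0, 3, 0]
Final vectors: VV[0]=[3, 2, 0]; VV[1]=[0, 3, 0]; VV[2]=[2, 0, 1]

Answer: 0 3 0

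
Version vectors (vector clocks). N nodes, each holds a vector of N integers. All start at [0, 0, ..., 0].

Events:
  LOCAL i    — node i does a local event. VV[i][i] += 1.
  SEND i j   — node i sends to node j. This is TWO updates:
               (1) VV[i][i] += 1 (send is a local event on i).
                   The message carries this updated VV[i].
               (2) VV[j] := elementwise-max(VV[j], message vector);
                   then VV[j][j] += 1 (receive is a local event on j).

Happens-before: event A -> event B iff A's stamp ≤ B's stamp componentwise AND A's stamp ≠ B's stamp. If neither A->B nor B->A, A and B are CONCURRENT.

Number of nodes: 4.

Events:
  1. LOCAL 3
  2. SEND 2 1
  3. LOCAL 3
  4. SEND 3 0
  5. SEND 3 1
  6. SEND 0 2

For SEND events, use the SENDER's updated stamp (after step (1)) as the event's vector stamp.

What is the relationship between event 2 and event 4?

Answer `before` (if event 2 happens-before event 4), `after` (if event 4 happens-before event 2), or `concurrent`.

Answer: concurrent

Derivation:
Initial: VV[0]=[0, 0, 0, 0]
Initial: VV[1]=[0, 0, 0, 0]
Initial: VV[2]=[0, 0, 0, 0]
Initial: VV[3]=[0, 0, 0, 0]
Event 1: LOCAL 3: VV[3][3]++ -> VV[3]=[0, 0, 0, 1]
Event 2: SEND 2->1: VV[2][2]++ -> VV[2]=[0, 0, 1, 0], msg_vec=[0, 0, 1, 0]; VV[1]=max(VV[1],msg_vec) then VV[1][1]++ -> VV[1]=[0, 1, 1, 0]
Event 3: LOCAL 3: VV[3][3]++ -> VV[3]=[0, 0, 0, 2]
Event 4: SEND 3->0: VV[3][3]++ -> VV[3]=[0, 0, 0, 3], msg_vec=[0, 0, 0, 3]; VV[0]=max(VV[0],msg_vec) then VV[0][0]++ -> VV[0]=[1, 0, 0, 3]
Event 5: SEND 3->1: VV[3][3]++ -> VV[3]=[0, 0, 0, 4], msg_vec=[0, 0, 0, 4]; VV[1]=max(VV[1],msg_vec) then VV[1][1]++ -> VV[1]=[0, 2, 1, 4]
Event 6: SEND 0->2: VV[0][0]++ -> VV[0]=[2, 0, 0, 3], msg_vec=[2, 0, 0, 3]; VV[2]=max(VV[2],msg_vec) then VV[2][2]++ -> VV[2]=[2, 0, 2, 3]
Event 2 stamp: [0, 0, 1, 0]
Event 4 stamp: [0, 0, 0, 3]
[0, 0, 1, 0] <= [0, 0, 0, 3]? False
[0, 0, 0, 3] <= [0, 0, 1, 0]? False
Relation: concurrent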